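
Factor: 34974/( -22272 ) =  - 2^( - 7 )*3^1*67^1=- 201/128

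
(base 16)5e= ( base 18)54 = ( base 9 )114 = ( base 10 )94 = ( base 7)163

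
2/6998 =1/3499 = 0.00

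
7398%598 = 222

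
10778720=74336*145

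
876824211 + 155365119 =1032189330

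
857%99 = 65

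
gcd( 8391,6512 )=1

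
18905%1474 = 1217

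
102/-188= - 51/94=-0.54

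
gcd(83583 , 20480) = 1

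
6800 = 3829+2971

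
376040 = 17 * 22120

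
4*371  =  1484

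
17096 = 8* 2137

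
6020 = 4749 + 1271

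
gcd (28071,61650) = 9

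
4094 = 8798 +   -  4704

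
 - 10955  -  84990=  - 95945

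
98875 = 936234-837359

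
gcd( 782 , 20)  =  2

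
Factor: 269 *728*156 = 2^5*3^1*7^1*13^2*269^1 = 30549792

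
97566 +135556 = 233122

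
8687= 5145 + 3542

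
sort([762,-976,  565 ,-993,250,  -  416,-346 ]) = [ - 993, - 976, - 416, - 346, 250, 565,762 ] 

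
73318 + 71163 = 144481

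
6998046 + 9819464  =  16817510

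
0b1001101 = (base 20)3h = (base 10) 77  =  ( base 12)65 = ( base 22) 3B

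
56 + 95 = 151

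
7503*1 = 7503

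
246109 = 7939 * 31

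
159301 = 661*241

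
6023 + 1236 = 7259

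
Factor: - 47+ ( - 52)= - 99 = - 3^2*11^1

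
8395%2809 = 2777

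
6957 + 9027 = 15984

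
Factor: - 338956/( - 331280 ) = 2^(  -  2)*5^( - 1)*41^( - 1 )*839^1 = 839/820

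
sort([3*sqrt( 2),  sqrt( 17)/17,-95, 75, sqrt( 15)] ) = [ - 95, sqrt(17 ) /17,sqrt( 15 ) , 3*sqrt( 2), 75 ]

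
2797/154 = 18 + 25/154 =18.16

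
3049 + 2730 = 5779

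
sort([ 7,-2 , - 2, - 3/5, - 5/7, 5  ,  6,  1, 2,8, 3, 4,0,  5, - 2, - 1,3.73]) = [ - 2, - 2,-2, - 1,- 5/7,  -  3/5, 0, 1, 2, 3, 3.73, 4, 5, 5, 6, 7,8 ]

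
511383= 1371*373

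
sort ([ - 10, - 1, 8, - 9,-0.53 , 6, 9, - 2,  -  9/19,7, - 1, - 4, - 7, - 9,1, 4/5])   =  [ - 10, - 9, - 9,  -  7,  -  4, - 2 ,  -  1, - 1,  -  0.53,-9/19, 4/5,1, 6, 7,8, 9]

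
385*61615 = 23721775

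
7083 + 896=7979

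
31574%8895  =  4889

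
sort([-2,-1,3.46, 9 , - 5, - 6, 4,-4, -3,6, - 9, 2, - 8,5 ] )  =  [-9, - 8, - 6, - 5 ,  -  4, - 3,-2 , - 1,2,3.46,  4,5 , 6, 9]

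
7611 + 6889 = 14500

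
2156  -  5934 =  - 3778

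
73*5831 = 425663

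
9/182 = 9/182= 0.05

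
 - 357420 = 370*(  -  966)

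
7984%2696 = 2592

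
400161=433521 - 33360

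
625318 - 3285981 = - 2660663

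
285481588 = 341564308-56082720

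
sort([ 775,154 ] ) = [ 154,775]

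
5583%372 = 3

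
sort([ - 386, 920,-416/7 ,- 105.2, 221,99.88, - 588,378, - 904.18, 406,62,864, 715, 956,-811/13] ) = [ - 904.18, -588, - 386,  -  105.2, -811/13,-416/7,62, 99.88,221,378, 406, 715, 864,920,956]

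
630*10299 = 6488370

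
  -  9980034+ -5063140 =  - 15043174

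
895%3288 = 895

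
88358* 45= 3976110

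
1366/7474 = 683/3737 = 0.18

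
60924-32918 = 28006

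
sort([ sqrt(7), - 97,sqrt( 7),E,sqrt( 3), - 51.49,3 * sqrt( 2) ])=[- 97,- 51.49,sqrt( 3) , sqrt(7),sqrt( 7),E,3 *sqrt(2 )] 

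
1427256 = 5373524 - 3946268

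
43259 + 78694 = 121953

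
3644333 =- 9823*(- 371)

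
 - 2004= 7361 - 9365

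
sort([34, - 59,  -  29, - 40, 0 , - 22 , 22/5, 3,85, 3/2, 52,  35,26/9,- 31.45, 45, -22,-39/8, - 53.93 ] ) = [  -  59, - 53.93, - 40,  -  31.45, - 29,- 22, - 22, - 39/8,0,3/2,26/9,  3, 22/5,  34,35, 45,  52 , 85 ]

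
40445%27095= 13350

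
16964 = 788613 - 771649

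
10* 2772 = 27720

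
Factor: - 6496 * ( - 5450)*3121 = 110493387200 = 2^6*5^2*7^1*29^1*109^1*3121^1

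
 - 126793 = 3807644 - 3934437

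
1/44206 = 1/44206 = 0.00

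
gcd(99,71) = 1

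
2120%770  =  580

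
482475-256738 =225737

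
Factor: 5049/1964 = 2^(- 2 )*3^3*11^1*17^1*491^( - 1)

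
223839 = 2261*99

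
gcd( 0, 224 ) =224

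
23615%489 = 143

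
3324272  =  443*7504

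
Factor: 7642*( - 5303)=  - 40525526=- 2^1 * 3821^1*5303^1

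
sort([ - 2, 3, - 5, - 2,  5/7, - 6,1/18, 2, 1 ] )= [ - 6,  -  5, - 2, - 2, 1/18,  5/7, 1,  2 , 3] 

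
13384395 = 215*62253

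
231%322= 231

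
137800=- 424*( - 325)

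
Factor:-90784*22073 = -2^5*2837^1*22073^1 = -2003875232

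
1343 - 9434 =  - 8091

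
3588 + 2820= 6408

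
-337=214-551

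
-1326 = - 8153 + 6827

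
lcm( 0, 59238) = 0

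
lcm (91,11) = 1001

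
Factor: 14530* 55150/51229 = 801329500/51229 =2^2*5^3 * 1103^1* 1453^1*51229^(-1)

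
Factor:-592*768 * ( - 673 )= 2^12*3^1 * 37^1 * 673^1= 305983488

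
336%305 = 31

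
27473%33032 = 27473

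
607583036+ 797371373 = 1404954409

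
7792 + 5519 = 13311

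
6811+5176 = 11987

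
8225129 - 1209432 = 7015697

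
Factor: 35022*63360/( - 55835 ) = - 2^8*3^3*11^1*449^1*859^( - 1 ) = - 34138368/859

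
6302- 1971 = 4331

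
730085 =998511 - 268426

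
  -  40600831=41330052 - 81930883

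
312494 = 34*9191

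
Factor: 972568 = 2^3*121571^1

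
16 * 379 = 6064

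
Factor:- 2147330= - 2^1*5^1*214733^1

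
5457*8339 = 45505923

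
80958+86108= 167066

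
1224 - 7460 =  - 6236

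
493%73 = 55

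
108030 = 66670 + 41360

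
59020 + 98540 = 157560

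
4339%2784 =1555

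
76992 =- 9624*(  -  8 ) 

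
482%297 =185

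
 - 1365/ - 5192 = 1365/5192 = 0.26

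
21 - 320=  - 299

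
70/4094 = 35/2047= 0.02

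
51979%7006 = 2937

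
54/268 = 27/134 = 0.20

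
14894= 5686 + 9208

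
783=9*87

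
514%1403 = 514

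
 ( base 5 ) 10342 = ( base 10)722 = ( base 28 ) pm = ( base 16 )2d2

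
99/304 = 99/304 = 0.33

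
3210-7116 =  - 3906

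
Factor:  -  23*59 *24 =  - 2^3* 3^1 * 23^1 * 59^1 = - 32568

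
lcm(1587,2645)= 7935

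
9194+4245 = 13439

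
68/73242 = 34/36621 = 0.00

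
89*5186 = 461554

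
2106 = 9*234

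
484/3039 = 484/3039 = 0.16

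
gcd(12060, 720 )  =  180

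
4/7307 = 4/7307 = 0.00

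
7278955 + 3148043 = 10426998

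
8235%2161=1752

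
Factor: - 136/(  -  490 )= 2^2*5^( - 1 )*7^(-2) * 17^1 = 68/245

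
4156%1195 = 571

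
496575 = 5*99315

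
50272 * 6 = 301632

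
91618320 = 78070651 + 13547669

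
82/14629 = 82/14629= 0.01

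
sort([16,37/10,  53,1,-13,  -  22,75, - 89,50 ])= [ - 89,-22, - 13,  1, 37/10,16, 50,53, 75] 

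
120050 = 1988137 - 1868087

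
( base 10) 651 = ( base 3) 220010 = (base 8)1213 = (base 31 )l0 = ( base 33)JO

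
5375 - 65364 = -59989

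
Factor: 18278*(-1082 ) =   -  2^2*13^1*19^1*37^1*541^1= - 19776796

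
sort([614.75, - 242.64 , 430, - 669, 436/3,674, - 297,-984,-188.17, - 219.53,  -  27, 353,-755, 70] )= [ - 984, - 755, - 669, - 297, - 242.64, - 219.53, - 188.17, - 27, 70,436/3, 353, 430,614.75, 674] 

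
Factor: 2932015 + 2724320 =5656335 = 3^1*5^1*557^1*677^1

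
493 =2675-2182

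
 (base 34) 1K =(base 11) 4A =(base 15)39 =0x36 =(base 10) 54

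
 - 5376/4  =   -1344 = -  1344.00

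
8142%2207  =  1521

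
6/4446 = 1/741 = 0.00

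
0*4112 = 0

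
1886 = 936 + 950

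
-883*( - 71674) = 63288142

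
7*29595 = 207165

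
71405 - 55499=15906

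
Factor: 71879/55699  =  7^(-1)*73^( - 1 )*109^( - 1) * 71879^1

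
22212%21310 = 902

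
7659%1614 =1203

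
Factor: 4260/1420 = 3^1  =  3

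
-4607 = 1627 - 6234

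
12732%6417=6315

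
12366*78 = 964548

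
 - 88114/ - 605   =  145 + 389/605 = 145.64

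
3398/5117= 3398/5117 = 0.66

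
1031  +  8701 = 9732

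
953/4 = 238+ 1/4 = 238.25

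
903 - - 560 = 1463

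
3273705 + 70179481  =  73453186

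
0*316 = 0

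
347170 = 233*1490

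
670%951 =670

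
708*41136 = 29124288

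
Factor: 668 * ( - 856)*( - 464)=2^9 * 29^1*107^1*167^1  =  265318912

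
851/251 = 3 + 98/251 = 3.39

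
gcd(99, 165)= 33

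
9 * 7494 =67446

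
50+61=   111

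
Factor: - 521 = - 521^1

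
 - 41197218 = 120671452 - 161868670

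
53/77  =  53/77= 0.69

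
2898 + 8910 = 11808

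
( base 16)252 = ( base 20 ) 19E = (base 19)1c5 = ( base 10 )594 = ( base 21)176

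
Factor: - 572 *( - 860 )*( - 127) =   -  2^4*5^1 * 11^1 * 13^1*43^1 * 127^1 = - 62473840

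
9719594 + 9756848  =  19476442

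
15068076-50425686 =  -35357610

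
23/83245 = 23/83245= 0.00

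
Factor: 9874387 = 131^1*75377^1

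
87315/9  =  9701 + 2/3 = 9701.67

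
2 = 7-5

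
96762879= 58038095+38724784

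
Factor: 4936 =2^3*617^1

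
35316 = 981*36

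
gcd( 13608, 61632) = 72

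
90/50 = 1 + 4/5  =  1.80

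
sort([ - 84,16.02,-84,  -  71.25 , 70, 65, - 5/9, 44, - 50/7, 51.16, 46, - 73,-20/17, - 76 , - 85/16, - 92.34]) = [ - 92.34,-84, - 84, - 76, - 73, -71.25, - 50/7,  -  85/16, - 20/17,-5/9,16.02,44,46, 51.16,65, 70] 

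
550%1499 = 550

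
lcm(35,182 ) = 910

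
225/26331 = 75/8777 = 0.01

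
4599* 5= 22995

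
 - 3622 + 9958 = 6336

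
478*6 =2868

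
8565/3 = 2855 = 2855.00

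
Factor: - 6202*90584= - 2^4*7^1*13^2*67^1*443^1 = - 561801968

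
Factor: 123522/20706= 29^( - 1)*173^1 = 173/29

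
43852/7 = 6264 + 4/7 = 6264.57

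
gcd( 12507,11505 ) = 3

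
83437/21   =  3973 + 4/21 = 3973.19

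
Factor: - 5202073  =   -5202073^1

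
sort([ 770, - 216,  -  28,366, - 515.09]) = [  -  515.09, - 216, - 28,366,770 ] 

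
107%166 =107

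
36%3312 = 36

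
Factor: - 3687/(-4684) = 2^( - 2)*3^1*1171^(-1) *1229^1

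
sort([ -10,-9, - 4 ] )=[ - 10 , - 9, - 4 ] 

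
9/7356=3/2452 = 0.00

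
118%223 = 118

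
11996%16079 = 11996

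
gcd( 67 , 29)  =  1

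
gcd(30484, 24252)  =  4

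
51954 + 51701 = 103655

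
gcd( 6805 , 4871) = 1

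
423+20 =443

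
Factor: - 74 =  - 2^1*37^1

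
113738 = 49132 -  -64606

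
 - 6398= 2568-8966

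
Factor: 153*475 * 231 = 3^3*5^2 * 7^1 * 11^1 * 17^1*19^1 = 16787925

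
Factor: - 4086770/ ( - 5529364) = 2043385/2764682 = 2^( - 1)*5^1*857^(- 1 ) * 1613^(-1 )*  408677^1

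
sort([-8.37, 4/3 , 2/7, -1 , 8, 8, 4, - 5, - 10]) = [ - 10, - 8.37,  -  5, - 1 , 2/7, 4/3,4, 8, 8]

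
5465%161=152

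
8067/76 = 106+11/76 = 106.14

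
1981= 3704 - 1723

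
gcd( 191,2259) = 1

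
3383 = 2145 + 1238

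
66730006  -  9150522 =57579484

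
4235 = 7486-3251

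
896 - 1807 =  - 911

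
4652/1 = 4652 = 4652.00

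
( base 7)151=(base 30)2P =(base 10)85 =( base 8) 125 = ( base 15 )5A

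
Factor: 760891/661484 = 2^( - 2)*61^( - 1)*2711^( - 1) * 760891^1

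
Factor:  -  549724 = -2^2*7^1*29^1*677^1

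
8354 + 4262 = 12616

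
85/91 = 85/91 = 0.93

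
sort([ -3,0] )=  [ - 3, 0 ]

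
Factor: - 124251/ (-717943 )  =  3^1* 83^1*347^(  -  1 )*499^1*2069^( - 1) 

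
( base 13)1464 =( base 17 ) a3e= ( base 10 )2955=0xB8B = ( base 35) 2ef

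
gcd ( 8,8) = 8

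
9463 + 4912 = 14375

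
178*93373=16620394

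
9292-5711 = 3581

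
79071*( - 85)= - 6721035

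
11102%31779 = 11102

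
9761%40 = 1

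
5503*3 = 16509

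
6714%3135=444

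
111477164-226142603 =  - 114665439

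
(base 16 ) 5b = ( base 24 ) 3j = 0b1011011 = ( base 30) 31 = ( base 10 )91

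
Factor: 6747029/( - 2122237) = - 13^( - 1)*97^1  *  69557^1*163249^( - 1 ) 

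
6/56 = 3/28 = 0.11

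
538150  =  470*1145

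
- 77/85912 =-1 + 85835/85912 = -0.00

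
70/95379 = 70/95379 = 0.00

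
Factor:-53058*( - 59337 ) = 2^1*3^3 *19^1*37^1*239^1*347^1 = 3148302546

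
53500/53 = 53500/53 = 1009.43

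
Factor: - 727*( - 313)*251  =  251^1* 313^1*727^1=57115301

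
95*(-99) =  - 9405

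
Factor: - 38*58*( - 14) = 30856 =2^3*7^1*19^1*29^1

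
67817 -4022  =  63795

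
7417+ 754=8171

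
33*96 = 3168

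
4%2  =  0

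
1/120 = 1/120 = 0.01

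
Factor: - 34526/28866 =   -  61/51 = -3^( - 1)*17^( - 1)*61^1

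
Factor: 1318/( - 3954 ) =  - 1/3 = -3^(  -  1)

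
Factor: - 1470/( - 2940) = 1/2  =  2^(- 1) 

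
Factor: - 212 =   -  2^2 * 53^1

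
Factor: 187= 11^1*17^1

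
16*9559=152944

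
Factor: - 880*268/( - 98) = 2^5*5^1*7^ ( - 2)*11^1* 67^1 = 117920/49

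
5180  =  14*370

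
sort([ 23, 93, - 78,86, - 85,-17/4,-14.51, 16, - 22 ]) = [-85, - 78, - 22, - 14.51, - 17/4,16, 23, 86,93]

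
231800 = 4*57950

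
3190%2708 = 482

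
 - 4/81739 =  - 4/81739 =-0.00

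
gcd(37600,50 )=50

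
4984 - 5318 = -334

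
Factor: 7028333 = 13^1 * 47^1*11503^1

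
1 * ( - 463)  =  -463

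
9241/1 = 9241 = 9241.00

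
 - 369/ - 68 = 5 + 29/68=5.43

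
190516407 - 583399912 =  - 392883505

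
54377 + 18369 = 72746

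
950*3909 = 3713550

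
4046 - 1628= 2418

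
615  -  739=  - 124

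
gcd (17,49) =1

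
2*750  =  1500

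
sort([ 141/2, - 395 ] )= [-395,  141/2]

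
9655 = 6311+3344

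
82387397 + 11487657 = 93875054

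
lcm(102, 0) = 0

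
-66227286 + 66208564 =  - 18722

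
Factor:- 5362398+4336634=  - 1025764 = - 2^2*256441^1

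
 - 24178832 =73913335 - 98092167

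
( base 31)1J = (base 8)62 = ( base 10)50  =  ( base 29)1L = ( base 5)200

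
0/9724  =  0 = 0.00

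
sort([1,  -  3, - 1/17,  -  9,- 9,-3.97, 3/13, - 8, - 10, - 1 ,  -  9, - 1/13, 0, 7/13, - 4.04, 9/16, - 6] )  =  [ - 10,  -  9, -9, - 9,  -  8, - 6,- 4.04,-3.97,-3, - 1, - 1/13, - 1/17, 0  ,  3/13, 7/13,  9/16,1 ] 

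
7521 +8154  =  15675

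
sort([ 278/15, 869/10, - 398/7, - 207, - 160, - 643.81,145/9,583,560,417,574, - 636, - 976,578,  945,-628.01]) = [-976, - 643.81, - 636, - 628.01,-207 , - 160, - 398/7,145/9,278/15, 869/10,417,560, 574,578,583, 945 ]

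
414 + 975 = 1389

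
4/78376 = 1/19594 = 0.00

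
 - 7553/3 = - 2518 + 1/3= -2517.67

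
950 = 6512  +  -5562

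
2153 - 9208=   -  7055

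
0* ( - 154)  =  0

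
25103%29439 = 25103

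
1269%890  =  379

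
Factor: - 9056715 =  -3^1 * 5^1  *  603781^1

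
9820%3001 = 817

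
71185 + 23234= 94419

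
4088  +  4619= 8707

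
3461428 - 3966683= - 505255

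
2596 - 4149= - 1553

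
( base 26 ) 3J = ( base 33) 2v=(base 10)97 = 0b1100001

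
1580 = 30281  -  28701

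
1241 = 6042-4801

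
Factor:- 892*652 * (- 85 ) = 2^4*5^1* 17^1*163^1 * 223^1 = 49434640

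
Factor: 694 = 2^1*347^1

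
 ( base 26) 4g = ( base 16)78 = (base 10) 120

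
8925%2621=1062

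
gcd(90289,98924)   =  1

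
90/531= 10/59 = 0.17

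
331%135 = 61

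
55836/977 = 57 + 147/977 =57.15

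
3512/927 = 3512/927 = 3.79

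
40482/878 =46 + 47/439  =  46.11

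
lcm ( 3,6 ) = 6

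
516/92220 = 43/7685 = 0.01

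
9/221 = 9/221 = 0.04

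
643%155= 23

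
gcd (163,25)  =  1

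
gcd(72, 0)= 72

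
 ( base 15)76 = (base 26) 47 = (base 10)111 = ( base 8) 157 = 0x6f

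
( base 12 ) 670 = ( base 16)3B4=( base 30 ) 11i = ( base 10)948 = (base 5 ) 12243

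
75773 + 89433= 165206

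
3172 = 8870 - 5698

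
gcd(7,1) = 1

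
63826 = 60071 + 3755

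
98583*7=690081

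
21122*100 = 2112200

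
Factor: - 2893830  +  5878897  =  2985067^1 = 2985067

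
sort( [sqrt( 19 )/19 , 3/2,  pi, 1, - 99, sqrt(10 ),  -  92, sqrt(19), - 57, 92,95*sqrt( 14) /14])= [-99,  -  92, - 57, sqrt(19)/19,1, 3/2, pi,sqrt(10 ), sqrt( 19) , 95*sqrt(14)/14, 92 ]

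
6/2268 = 1/378 =0.00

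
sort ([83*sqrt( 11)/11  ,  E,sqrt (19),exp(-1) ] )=[ exp(  -  1),E,sqrt(19 ),83*sqrt ( 11 ) /11]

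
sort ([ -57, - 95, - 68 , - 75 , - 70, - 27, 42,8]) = [ - 95,-75, - 70, - 68,  -  57, - 27, 8,42 ]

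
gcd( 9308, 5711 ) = 1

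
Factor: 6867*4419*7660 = 232444791180 = 2^2*3^4*5^1*7^1*109^1*383^1*491^1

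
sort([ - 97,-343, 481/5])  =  [ - 343, - 97,481/5]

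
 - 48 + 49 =1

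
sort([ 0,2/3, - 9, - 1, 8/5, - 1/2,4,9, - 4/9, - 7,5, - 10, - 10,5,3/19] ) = [ - 10, - 10, - 9,-7, - 1, - 1/2, - 4/9, 0,3/19,2/3 , 8/5,4, 5,5,9]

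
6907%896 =635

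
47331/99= 5259/11=   478.09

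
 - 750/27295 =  - 1  +  5309/5459= - 0.03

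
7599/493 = 447/29 =15.41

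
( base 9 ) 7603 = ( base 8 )12730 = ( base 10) 5592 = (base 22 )bc4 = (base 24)9H0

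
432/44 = 108/11 = 9.82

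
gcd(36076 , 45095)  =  9019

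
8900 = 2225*4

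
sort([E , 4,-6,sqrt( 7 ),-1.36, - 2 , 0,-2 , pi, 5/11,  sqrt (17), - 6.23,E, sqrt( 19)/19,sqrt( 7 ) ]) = [ - 6.23, - 6 , - 2, - 2 ,  -  1.36,0, sqrt( 19 )/19,  5/11,sqrt( 7),sqrt ( 7), E, E,pi , 4, sqrt( 17)] 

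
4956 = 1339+3617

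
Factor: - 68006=-2^1*37^1*919^1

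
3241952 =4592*706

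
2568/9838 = 1284/4919 = 0.26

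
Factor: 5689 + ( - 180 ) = 5509 = 7^1*787^1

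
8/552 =1/69 = 0.01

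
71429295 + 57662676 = 129091971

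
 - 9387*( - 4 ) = 37548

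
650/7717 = 650/7717=0.08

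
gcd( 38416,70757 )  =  1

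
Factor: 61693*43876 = 2706842068 = 2^2*7^1*17^1*19^1 *191^1*1567^1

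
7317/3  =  2439= 2439.00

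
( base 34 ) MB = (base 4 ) 23313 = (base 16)2F7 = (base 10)759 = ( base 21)1f3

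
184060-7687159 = -7503099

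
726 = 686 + 40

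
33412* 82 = 2739784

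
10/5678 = 5/2839 = 0.00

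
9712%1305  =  577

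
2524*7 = 17668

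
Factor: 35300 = 2^2* 5^2*353^1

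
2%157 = 2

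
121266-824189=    - 702923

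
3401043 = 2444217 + 956826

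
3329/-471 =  - 3329/471 = -7.07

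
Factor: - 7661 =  - 47^1*163^1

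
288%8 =0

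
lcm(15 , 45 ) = 45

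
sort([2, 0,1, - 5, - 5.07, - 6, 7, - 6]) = [ - 6, - 6, - 5.07,  -  5,0,1,2, 7 ] 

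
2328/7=2328/7=332.57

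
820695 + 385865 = 1206560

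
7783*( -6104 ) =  - 47507432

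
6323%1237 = 138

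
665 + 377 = 1042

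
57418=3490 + 53928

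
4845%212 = 181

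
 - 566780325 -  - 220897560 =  - 345882765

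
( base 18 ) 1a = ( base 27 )11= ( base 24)14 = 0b11100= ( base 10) 28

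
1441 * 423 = 609543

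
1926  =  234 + 1692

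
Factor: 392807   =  392807^1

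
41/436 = 41/436 = 0.09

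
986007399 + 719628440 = 1705635839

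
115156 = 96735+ 18421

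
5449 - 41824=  - 36375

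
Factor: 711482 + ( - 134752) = 576730 = 2^1*5^1 * 7^2*11^1*107^1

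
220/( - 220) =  - 1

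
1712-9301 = -7589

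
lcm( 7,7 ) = 7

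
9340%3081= 97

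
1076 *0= 0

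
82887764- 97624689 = -14736925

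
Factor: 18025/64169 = 25/89 = 5^2*89^( - 1 ) 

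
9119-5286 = 3833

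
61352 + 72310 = 133662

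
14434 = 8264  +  6170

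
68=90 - 22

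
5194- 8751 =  - 3557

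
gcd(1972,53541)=1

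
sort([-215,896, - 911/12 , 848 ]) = [ - 215, - 911/12,848, 896 ] 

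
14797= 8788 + 6009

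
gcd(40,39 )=1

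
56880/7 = 8125 + 5/7 = 8125.71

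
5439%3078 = 2361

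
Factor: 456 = 2^3*3^1*19^1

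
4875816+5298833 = 10174649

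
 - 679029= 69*( - 9841 )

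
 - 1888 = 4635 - 6523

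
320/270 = 1 + 5/27  =  1.19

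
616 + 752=1368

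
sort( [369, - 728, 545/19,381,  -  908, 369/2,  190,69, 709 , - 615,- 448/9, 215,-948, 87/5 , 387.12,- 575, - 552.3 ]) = [ - 948,-908, -728, - 615, -575, - 552.3,-448/9, 87/5, 545/19, 69, 369/2 , 190, 215, 369,381, 387.12,709 ]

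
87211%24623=13342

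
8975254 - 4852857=4122397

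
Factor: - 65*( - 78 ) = 2^1*3^1*5^1*13^2 = 5070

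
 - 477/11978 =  - 1  +  217/226 = - 0.04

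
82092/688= 20523/172 = 119.32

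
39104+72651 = 111755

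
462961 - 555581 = -92620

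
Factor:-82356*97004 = -2^4*3^1*6863^1*24251^1=-7988861424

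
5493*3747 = 20582271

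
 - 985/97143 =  - 1 + 96158/97143 =-0.01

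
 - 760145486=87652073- 847797559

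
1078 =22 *49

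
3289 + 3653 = 6942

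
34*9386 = 319124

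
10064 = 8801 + 1263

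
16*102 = 1632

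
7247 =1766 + 5481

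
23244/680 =5811/170 = 34.18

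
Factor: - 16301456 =-2^4*829^1*1229^1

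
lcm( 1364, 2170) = 47740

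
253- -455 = 708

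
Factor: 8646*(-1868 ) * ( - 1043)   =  16845209304 = 2^3*3^1* 7^1*11^1*131^1*149^1 *467^1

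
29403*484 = 14231052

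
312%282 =30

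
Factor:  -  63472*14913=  - 2^4 * 3^2*1657^1*3967^1 = - 946557936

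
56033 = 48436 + 7597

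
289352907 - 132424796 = 156928111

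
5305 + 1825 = 7130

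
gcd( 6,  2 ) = 2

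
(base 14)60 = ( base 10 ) 84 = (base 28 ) 30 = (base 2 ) 1010100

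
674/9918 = 337/4959=0.07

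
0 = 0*40097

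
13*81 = 1053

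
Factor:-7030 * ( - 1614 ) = 11346420= 2^2 * 3^1*5^1*19^1 * 37^1*269^1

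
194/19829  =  194/19829 = 0.01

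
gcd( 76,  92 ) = 4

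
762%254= 0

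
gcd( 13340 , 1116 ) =4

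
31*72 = 2232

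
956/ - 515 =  - 956/515 = - 1.86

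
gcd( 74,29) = 1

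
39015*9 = 351135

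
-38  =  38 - 76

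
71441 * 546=39006786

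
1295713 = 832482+463231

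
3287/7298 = 3287/7298 = 0.45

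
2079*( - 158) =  - 328482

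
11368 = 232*49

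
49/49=1  =  1.00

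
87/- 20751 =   -  1 + 6888/6917= - 0.00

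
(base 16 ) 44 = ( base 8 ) 104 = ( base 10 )68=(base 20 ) 38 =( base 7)125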